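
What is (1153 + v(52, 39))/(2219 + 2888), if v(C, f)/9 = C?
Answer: 1621/5107 ≈ 0.31741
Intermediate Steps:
v(C, f) = 9*C
(1153 + v(52, 39))/(2219 + 2888) = (1153 + 9*52)/(2219 + 2888) = (1153 + 468)/5107 = 1621*(1/5107) = 1621/5107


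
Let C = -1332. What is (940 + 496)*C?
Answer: -1912752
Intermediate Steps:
(940 + 496)*C = (940 + 496)*(-1332) = 1436*(-1332) = -1912752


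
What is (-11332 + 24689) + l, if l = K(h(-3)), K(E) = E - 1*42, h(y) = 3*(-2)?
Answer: 13309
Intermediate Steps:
h(y) = -6
K(E) = -42 + E (K(E) = E - 42 = -42 + E)
l = -48 (l = -42 - 6 = -48)
(-11332 + 24689) + l = (-11332 + 24689) - 48 = 13357 - 48 = 13309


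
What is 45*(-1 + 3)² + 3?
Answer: 183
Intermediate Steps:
45*(-1 + 3)² + 3 = 45*2² + 3 = 45*4 + 3 = 180 + 3 = 183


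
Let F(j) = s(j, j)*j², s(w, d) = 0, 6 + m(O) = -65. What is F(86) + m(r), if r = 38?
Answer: -71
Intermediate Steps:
m(O) = -71 (m(O) = -6 - 65 = -71)
F(j) = 0 (F(j) = 0*j² = 0)
F(86) + m(r) = 0 - 71 = -71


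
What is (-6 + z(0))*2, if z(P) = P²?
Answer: -12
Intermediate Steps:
(-6 + z(0))*2 = (-6 + 0²)*2 = (-6 + 0)*2 = -6*2 = -12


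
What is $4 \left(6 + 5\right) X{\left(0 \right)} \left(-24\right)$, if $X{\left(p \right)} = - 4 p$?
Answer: $0$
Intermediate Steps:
$4 \left(6 + 5\right) X{\left(0 \right)} \left(-24\right) = 4 \left(6 + 5\right) \left(\left(-4\right) 0\right) \left(-24\right) = 4 \cdot 11 \cdot 0 \left(-24\right) = 44 \cdot 0 \left(-24\right) = 0 \left(-24\right) = 0$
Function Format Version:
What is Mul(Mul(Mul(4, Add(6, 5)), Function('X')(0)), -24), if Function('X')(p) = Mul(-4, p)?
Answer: 0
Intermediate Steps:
Mul(Mul(Mul(4, Add(6, 5)), Function('X')(0)), -24) = Mul(Mul(Mul(4, Add(6, 5)), Mul(-4, 0)), -24) = Mul(Mul(Mul(4, 11), 0), -24) = Mul(Mul(44, 0), -24) = Mul(0, -24) = 0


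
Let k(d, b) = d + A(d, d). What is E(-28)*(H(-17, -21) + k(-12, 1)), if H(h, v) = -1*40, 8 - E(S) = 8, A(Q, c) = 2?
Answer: 0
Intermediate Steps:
E(S) = 0 (E(S) = 8 - 1*8 = 8 - 8 = 0)
H(h, v) = -40
k(d, b) = 2 + d (k(d, b) = d + 2 = 2 + d)
E(-28)*(H(-17, -21) + k(-12, 1)) = 0*(-40 + (2 - 12)) = 0*(-40 - 10) = 0*(-50) = 0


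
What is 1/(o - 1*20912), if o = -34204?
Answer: -1/55116 ≈ -1.8144e-5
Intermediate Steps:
1/(o - 1*20912) = 1/(-34204 - 1*20912) = 1/(-34204 - 20912) = 1/(-55116) = -1/55116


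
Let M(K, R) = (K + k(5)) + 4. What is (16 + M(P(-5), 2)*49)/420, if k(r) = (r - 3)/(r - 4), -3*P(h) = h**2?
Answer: -59/252 ≈ -0.23413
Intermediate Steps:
P(h) = -h**2/3
k(r) = (-3 + r)/(-4 + r)
M(K, R) = 6 + K (M(K, R) = (K + (-3 + 5)/(-4 + 5)) + 4 = (K + 2/1) + 4 = (K + 1*2) + 4 = (K + 2) + 4 = (2 + K) + 4 = 6 + K)
(16 + M(P(-5), 2)*49)/420 = (16 + (6 - 1/3*(-5)**2)*49)/420 = (16 + (6 - 1/3*25)*49)*(1/420) = (16 + (6 - 25/3)*49)*(1/420) = (16 - 7/3*49)*(1/420) = (16 - 343/3)*(1/420) = -295/3*1/420 = -59/252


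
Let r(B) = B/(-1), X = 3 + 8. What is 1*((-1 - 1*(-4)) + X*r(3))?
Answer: -30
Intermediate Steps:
X = 11
r(B) = -B (r(B) = B*(-1) = -B)
1*((-1 - 1*(-4)) + X*r(3)) = 1*((-1 - 1*(-4)) + 11*(-1*3)) = 1*((-1 + 4) + 11*(-3)) = 1*(3 - 33) = 1*(-30) = -30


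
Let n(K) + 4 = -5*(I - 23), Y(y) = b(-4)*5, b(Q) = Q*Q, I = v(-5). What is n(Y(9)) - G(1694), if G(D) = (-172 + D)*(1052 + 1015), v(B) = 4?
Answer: -3145883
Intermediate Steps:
I = 4
b(Q) = Q**2
Y(y) = 80 (Y(y) = (-4)**2*5 = 16*5 = 80)
G(D) = -355524 + 2067*D (G(D) = (-172 + D)*2067 = -355524 + 2067*D)
n(K) = 91 (n(K) = -4 - 5*(4 - 23) = -4 - 5*(-19) = -4 + 95 = 91)
n(Y(9)) - G(1694) = 91 - (-355524 + 2067*1694) = 91 - (-355524 + 3501498) = 91 - 1*3145974 = 91 - 3145974 = -3145883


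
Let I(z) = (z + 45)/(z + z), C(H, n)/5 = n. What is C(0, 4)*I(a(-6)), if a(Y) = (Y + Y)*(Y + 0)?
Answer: 65/4 ≈ 16.250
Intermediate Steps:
a(Y) = 2*Y² (a(Y) = (2*Y)*Y = 2*Y²)
C(H, n) = 5*n
I(z) = (45 + z)/(2*z) (I(z) = (45 + z)/((2*z)) = (45 + z)*(1/(2*z)) = (45 + z)/(2*z))
C(0, 4)*I(a(-6)) = (5*4)*((45 + 2*(-6)²)/(2*((2*(-6)²)))) = 20*((45 + 2*36)/(2*((2*36)))) = 20*((½)*(45 + 72)/72) = 20*((½)*(1/72)*117) = 20*(13/16) = 65/4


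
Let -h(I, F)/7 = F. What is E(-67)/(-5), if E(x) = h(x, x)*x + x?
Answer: 6298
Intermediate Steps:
h(I, F) = -7*F
E(x) = x - 7*x² (E(x) = (-7*x)*x + x = -7*x² + x = x - 7*x²)
E(-67)/(-5) = (-67*(1 - 7*(-67)))/(-5) = -(-67)*(1 + 469)/5 = -(-67)*470/5 = -⅕*(-31490) = 6298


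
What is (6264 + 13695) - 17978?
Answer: 1981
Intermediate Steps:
(6264 + 13695) - 17978 = 19959 - 17978 = 1981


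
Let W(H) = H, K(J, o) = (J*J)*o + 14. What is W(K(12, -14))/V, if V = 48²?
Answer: -1001/1152 ≈ -0.86892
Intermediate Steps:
K(J, o) = 14 + o*J² (K(J, o) = J²*o + 14 = o*J² + 14 = 14 + o*J²)
V = 2304
W(K(12, -14))/V = (14 - 14*12²)/2304 = (14 - 14*144)*(1/2304) = (14 - 2016)*(1/2304) = -2002*1/2304 = -1001/1152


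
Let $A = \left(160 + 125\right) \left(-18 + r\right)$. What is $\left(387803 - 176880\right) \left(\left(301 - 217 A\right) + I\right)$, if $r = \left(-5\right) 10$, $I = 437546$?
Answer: $979380242361$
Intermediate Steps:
$r = -50$
$A = -19380$ ($A = \left(160 + 125\right) \left(-18 - 50\right) = 285 \left(-68\right) = -19380$)
$\left(387803 - 176880\right) \left(\left(301 - 217 A\right) + I\right) = \left(387803 - 176880\right) \left(\left(301 - -4205460\right) + 437546\right) = 210923 \left(\left(301 + 4205460\right) + 437546\right) = 210923 \left(4205761 + 437546\right) = 210923 \cdot 4643307 = 979380242361$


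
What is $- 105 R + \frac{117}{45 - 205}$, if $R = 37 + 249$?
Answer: $- \frac{4804917}{160} \approx -30031.0$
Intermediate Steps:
$R = 286$
$- 105 R + \frac{117}{45 - 205} = \left(-105\right) 286 + \frac{117}{45 - 205} = -30030 + \frac{117}{45 - 205} = -30030 + \frac{117}{-160} = -30030 + 117 \left(- \frac{1}{160}\right) = -30030 - \frac{117}{160} = - \frac{4804917}{160}$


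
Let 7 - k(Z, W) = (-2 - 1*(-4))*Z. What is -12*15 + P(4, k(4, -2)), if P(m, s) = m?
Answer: -176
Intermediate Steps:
k(Z, W) = 7 - 2*Z (k(Z, W) = 7 - (-2 - 1*(-4))*Z = 7 - (-2 + 4)*Z = 7 - 2*Z)
-12*15 + P(4, k(4, -2)) = -12*15 + 4 = -180 + 4 = -176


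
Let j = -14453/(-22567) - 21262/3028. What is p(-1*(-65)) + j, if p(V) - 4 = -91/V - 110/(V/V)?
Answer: -19437516881/170832190 ≈ -113.78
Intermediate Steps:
j = -218027935/34166438 (j = -14453*(-1/22567) - 21262*1/3028 = 14453/22567 - 10631/1514 = -218027935/34166438 ≈ -6.3813)
p(V) = -106 - 91/V (p(V) = 4 + (-91/V - 110/(V/V)) = 4 + (-91/V - 110/1) = 4 + (-91/V - 110*1) = 4 + (-91/V - 110) = 4 + (-110 - 91/V) = -106 - 91/V)
p(-1*(-65)) + j = (-106 - 91/((-1*(-65)))) - 218027935/34166438 = (-106 - 91/65) - 218027935/34166438 = (-106 - 91*1/65) - 218027935/34166438 = (-106 - 7/5) - 218027935/34166438 = -537/5 - 218027935/34166438 = -19437516881/170832190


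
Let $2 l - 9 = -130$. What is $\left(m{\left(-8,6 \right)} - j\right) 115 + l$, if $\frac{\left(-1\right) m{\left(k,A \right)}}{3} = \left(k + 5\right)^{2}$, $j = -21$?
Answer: $- \frac{1501}{2} \approx -750.5$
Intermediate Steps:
$l = - \frac{121}{2}$ ($l = \frac{9}{2} + \frac{1}{2} \left(-130\right) = \frac{9}{2} - 65 = - \frac{121}{2} \approx -60.5$)
$m{\left(k,A \right)} = - 3 \left(5 + k\right)^{2}$ ($m{\left(k,A \right)} = - 3 \left(k + 5\right)^{2} = - 3 \left(5 + k\right)^{2}$)
$\left(m{\left(-8,6 \right)} - j\right) 115 + l = \left(- 3 \left(5 - 8\right)^{2} - -21\right) 115 - \frac{121}{2} = \left(- 3 \left(-3\right)^{2} + 21\right) 115 - \frac{121}{2} = \left(\left(-3\right) 9 + 21\right) 115 - \frac{121}{2} = \left(-27 + 21\right) 115 - \frac{121}{2} = \left(-6\right) 115 - \frac{121}{2} = -690 - \frac{121}{2} = - \frac{1501}{2}$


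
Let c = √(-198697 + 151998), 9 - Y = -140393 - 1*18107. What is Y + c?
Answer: 158509 + I*√46699 ≈ 1.5851e+5 + 216.1*I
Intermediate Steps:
Y = 158509 (Y = 9 - (-140393 - 1*18107) = 9 - (-140393 - 18107) = 9 - 1*(-158500) = 9 + 158500 = 158509)
c = I*√46699 (c = √(-46699) = I*√46699 ≈ 216.1*I)
Y + c = 158509 + I*√46699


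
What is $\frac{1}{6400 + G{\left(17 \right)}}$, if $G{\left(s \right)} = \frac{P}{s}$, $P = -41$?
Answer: $\frac{17}{108759} \approx 0.00015631$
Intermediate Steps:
$G{\left(s \right)} = - \frac{41}{s}$
$\frac{1}{6400 + G{\left(17 \right)}} = \frac{1}{6400 - \frac{41}{17}} = \frac{1}{\frac{108759}{17}} = \frac{17}{108759}$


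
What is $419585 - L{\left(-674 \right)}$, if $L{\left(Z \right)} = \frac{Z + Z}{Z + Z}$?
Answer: $419584$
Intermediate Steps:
$L{\left(Z \right)} = 1$ ($L{\left(Z \right)} = \frac{2 Z}{2 Z} = 2 Z \frac{1}{2 Z} = 1$)
$419585 - L{\left(-674 \right)} = 419585 - 1 = 419584$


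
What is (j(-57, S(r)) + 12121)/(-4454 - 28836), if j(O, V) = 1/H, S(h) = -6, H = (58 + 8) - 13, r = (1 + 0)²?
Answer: -321207/882185 ≈ -0.36410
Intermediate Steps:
r = 1 (r = 1² = 1)
H = 53 (H = 66 - 13 = 53)
j(O, V) = 1/53
(j(-57, S(r)) + 12121)/(-4454 - 28836) = (1/53 + 12121)/(-4454 - 28836) = (642414/53)/(-33290) = (642414/53)*(-1/33290) = -321207/882185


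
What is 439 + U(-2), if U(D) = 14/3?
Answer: 1331/3 ≈ 443.67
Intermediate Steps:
U(D) = 14/3 (U(D) = 14*(⅓) = 14/3)
439 + U(-2) = 439 + 14/3 = 1331/3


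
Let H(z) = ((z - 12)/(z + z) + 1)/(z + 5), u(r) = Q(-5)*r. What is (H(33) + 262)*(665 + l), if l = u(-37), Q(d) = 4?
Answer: 10295867/76 ≈ 1.3547e+5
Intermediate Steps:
u(r) = 4*r
H(z) = (1 + (-12 + z)/(2*z))/(5 + z) (H(z) = ((-12 + z)/((2*z)) + 1)/(5 + z) = ((-12 + z)*(1/(2*z)) + 1)/(5 + z) = ((-12 + z)/(2*z) + 1)/(5 + z) = (1 + (-12 + z)/(2*z))/(5 + z))
l = -148 (l = 4*(-37) = -148)
(H(33) + 262)*(665 + l) = ((3/2)*(-4 + 33)/(33*(5 + 33)) + 262)*(665 - 148) = ((3/2)*(1/33)*29/38 + 262)*517 = ((3/2)*(1/33)*(1/38)*29 + 262)*517 = (29/836 + 262)*517 = (219061/836)*517 = 10295867/76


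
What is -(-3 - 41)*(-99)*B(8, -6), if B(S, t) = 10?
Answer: -43560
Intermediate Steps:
-(-3 - 41)*(-99)*B(8, -6) = -(-3 - 41)*(-99)*10 = -(-44*(-99))*10 = -4356*10 = -1*43560 = -43560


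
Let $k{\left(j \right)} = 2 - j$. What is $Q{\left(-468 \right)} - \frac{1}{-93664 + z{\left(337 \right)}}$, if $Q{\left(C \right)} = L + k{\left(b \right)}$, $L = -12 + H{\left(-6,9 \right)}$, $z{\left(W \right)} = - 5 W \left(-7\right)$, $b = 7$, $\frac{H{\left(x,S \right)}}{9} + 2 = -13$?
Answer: $- \frac{12444087}{81869} \approx -152.0$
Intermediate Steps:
$H{\left(x,S \right)} = -135$ ($H{\left(x,S \right)} = -18 + 9 \left(-13\right) = -18 - 117 = -135$)
$z{\left(W \right)} = 35 W$
$L = -147$ ($L = -12 - 135 = -147$)
$Q{\left(C \right)} = -152$ ($Q{\left(C \right)} = -147 + \left(2 - 7\right) = -147 - 5 = -152$)
$Q{\left(-468 \right)} - \frac{1}{-93664 + z{\left(337 \right)}} = -152 - \frac{1}{-93664 + 35 \cdot 337} = -152 - \frac{1}{-93664 + 11795} = -152 - \frac{1}{-81869} = -152 - - \frac{1}{81869} = -152 + \frac{1}{81869} = - \frac{12444087}{81869}$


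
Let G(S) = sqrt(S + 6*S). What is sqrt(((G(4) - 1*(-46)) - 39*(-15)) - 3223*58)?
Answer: sqrt(-186303 + 2*sqrt(7)) ≈ 431.62*I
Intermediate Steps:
G(S) = sqrt(7)*sqrt(S) (G(S) = sqrt(7*S) = sqrt(7)*sqrt(S))
sqrt(((G(4) - 1*(-46)) - 39*(-15)) - 3223*58) = sqrt(((sqrt(7)*sqrt(4) - 1*(-46)) - 39*(-15)) - 3223*58) = sqrt(((sqrt(7)*2 + 46) + 585) - 186934) = sqrt(((2*sqrt(7) + 46) + 585) - 186934) = sqrt(((46 + 2*sqrt(7)) + 585) - 186934) = sqrt((631 + 2*sqrt(7)) - 186934) = sqrt(-186303 + 2*sqrt(7))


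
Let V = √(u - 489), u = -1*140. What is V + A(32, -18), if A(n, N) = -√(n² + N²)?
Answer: -2*√337 + I*√629 ≈ -36.715 + 25.08*I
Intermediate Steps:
u = -140
A(n, N) = -√(N² + n²)
V = I*√629 (V = √(-140 - 489) = √(-629) = I*√629 ≈ 25.08*I)
V + A(32, -18) = I*√629 - √((-18)² + 32²) = I*√629 - √(324 + 1024) = I*√629 - √1348 = I*√629 - 2*√337 = -2*√337 + I*√629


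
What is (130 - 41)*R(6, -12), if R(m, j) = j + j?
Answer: -2136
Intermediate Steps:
R(m, j) = 2*j
(130 - 41)*R(6, -12) = (130 - 41)*(2*(-12)) = 89*(-24) = -2136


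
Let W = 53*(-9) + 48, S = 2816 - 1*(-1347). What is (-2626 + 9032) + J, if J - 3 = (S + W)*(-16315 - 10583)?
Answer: -100430723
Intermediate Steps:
S = 4163 (S = 2816 + 1347 = 4163)
W = -429 (W = -477 + 48 = -429)
J = -100437129 (J = 3 + (4163 - 429)*(-16315 - 10583) = 3 + 3734*(-26898) = 3 - 100437132 = -100437129)
(-2626 + 9032) + J = (-2626 + 9032) - 100437129 = 6406 - 100437129 = -100430723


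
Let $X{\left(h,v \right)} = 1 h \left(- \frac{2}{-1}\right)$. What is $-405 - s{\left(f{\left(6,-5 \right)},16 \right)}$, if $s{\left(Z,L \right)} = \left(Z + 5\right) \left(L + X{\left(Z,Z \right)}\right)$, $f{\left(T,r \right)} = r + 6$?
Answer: $-513$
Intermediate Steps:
$f{\left(T,r \right)} = 6 + r$
$X{\left(h,v \right)} = 2 h$ ($X{\left(h,v \right)} = h \left(\left(-2\right) \left(-1\right)\right) = h 2 = 2 h$)
$s{\left(Z,L \right)} = \left(5 + Z\right) \left(L + 2 Z\right)$ ($s{\left(Z,L \right)} = \left(Z + 5\right) \left(L + 2 Z\right) = \left(5 + Z\right) \left(L + 2 Z\right)$)
$-405 - s{\left(f{\left(6,-5 \right)},16 \right)} = -405 - \left(2 \left(6 - 5\right)^{2} + 5 \cdot 16 + 10 \left(6 - 5\right) + 16 \left(6 - 5\right)\right) = -405 - \left(2 \cdot 1^{2} + 80 + 10 \cdot 1 + 16 \cdot 1\right) = -405 - \left(2 \cdot 1 + 80 + 10 + 16\right) = -405 - \left(2 + 80 + 10 + 16\right) = -405 - 108 = -513$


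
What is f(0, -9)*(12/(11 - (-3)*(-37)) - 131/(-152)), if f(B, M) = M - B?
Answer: -25371/3800 ≈ -6.6766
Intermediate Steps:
f(0, -9)*(12/(11 - (-3)*(-37)) - 131/(-152)) = (-9 - 1*0)*(12/(11 - (-3)*(-37)) - 131/(-152)) = (-9 + 0)*(12/(11 - 1*111) - 131*(-1/152)) = -9*(12/(11 - 111) + 131/152) = -9*(12/(-100) + 131/152) = -9*(12*(-1/100) + 131/152) = -9*(-3/25 + 131/152) = -9*2819/3800 = -25371/3800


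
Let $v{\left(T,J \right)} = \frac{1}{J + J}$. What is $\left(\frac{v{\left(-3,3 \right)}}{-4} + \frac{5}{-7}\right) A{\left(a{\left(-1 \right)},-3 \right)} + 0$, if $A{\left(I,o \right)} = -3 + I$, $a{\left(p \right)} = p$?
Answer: $\frac{127}{42} \approx 3.0238$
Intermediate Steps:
$v{\left(T,J \right)} = \frac{1}{2 J}$
$\left(\frac{v{\left(-3,3 \right)}}{-4} + \frac{5}{-7}\right) A{\left(a{\left(-1 \right)},-3 \right)} + 0 = \left(\frac{\frac{1}{2} \cdot \frac{1}{3}}{-4} + \frac{5}{-7}\right) \left(-3 - 1\right) + 0 = \left(\frac{1}{2} \cdot \frac{1}{3} \left(- \frac{1}{4}\right) + 5 \left(- \frac{1}{7}\right)\right) \left(-4\right) + 0 = \left(\frac{1}{6} \left(- \frac{1}{4}\right) - \frac{5}{7}\right) \left(-4\right) + 0 = \left(- \frac{1}{24} - \frac{5}{7}\right) \left(-4\right) + 0 = \left(- \frac{127}{168}\right) \left(-4\right) + 0 = \frac{127}{42} + 0 = \frac{127}{42}$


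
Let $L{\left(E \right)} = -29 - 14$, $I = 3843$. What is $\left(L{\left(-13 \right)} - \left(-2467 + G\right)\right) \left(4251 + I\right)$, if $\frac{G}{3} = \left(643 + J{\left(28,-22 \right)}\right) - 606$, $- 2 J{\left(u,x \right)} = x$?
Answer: $18454320$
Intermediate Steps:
$J{\left(u,x \right)} = - \frac{x}{2}$
$L{\left(E \right)} = -43$
$G = 144$ ($G = 3 \left(\left(643 - -11\right) - 606\right) = 3 \left(\left(643 + 11\right) - 606\right) = 3 \left(654 - 606\right) = 3 \cdot 48 = 144$)
$\left(L{\left(-13 \right)} - \left(-2467 + G\right)\right) \left(4251 + I\right) = \left(-43 + \left(2467 - 144\right)\right) \left(4251 + 3843\right) = \left(-43 + \left(2467 - 144\right)\right) 8094 = \left(-43 + 2323\right) 8094 = 2280 \cdot 8094 = 18454320$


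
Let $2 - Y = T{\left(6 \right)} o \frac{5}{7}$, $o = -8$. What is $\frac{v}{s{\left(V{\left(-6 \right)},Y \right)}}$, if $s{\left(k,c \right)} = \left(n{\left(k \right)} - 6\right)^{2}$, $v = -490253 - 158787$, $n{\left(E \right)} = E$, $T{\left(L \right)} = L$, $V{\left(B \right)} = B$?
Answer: $- \frac{40565}{9} \approx -4507.2$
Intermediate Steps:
$Y = \frac{254}{7}$ ($Y = 2 - 6 \left(-8\right) \frac{5}{7} = 2 - - 48 \cdot 5 \cdot \frac{1}{7} = 2 - \left(-48\right) \frac{5}{7} = 2 - - \frac{240}{7} = 2 + \frac{240}{7} = \frac{254}{7} \approx 36.286$)
$v = -649040$
$s{\left(k,c \right)} = \left(-6 + k\right)^{2}$ ($s{\left(k,c \right)} = \left(k - 6\right)^{2} = \left(-6 + k\right)^{2}$)
$\frac{v}{s{\left(V{\left(-6 \right)},Y \right)}} = - \frac{649040}{\left(-6 - 6\right)^{2}} = - \frac{649040}{\left(-12\right)^{2}} = - \frac{649040}{144} = \left(-649040\right) \frac{1}{144} = - \frac{40565}{9}$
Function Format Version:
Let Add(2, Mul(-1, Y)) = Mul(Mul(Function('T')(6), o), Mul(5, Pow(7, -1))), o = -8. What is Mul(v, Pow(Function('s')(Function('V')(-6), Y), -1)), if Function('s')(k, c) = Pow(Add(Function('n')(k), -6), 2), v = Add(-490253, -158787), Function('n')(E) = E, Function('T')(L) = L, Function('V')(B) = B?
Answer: Rational(-40565, 9) ≈ -4507.2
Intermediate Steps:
Y = Rational(254, 7) (Y = Add(2, Mul(-1, Mul(Mul(6, -8), Mul(5, Pow(7, -1))))) = Add(2, Mul(-1, Mul(-48, Mul(5, Rational(1, 7))))) = Add(2, Mul(-1, Mul(-48, Rational(5, 7)))) = Add(2, Mul(-1, Rational(-240, 7))) = Add(2, Rational(240, 7)) = Rational(254, 7) ≈ 36.286)
v = -649040
Function('s')(k, c) = Pow(Add(-6, k), 2) (Function('s')(k, c) = Pow(Add(k, -6), 2) = Pow(Add(-6, k), 2))
Mul(v, Pow(Function('s')(Function('V')(-6), Y), -1)) = Mul(-649040, Pow(Pow(Add(-6, -6), 2), -1)) = Mul(-649040, Pow(Pow(-12, 2), -1)) = Mul(-649040, Pow(144, -1)) = Mul(-649040, Rational(1, 144)) = Rational(-40565, 9)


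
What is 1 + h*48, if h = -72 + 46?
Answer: -1247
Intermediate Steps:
h = -26
1 + h*48 = 1 - 26*48 = 1 - 1248 = -1247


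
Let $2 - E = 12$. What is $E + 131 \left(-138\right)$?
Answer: $-18088$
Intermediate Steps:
$E = -10$ ($E = 2 - 12 = -10$)
$E + 131 \left(-138\right) = -10 + 131 \left(-138\right) = -10 - 18078 = -18088$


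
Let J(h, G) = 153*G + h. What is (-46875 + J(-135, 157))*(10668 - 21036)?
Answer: 238349952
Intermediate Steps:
J(h, G) = h + 153*G
(-46875 + J(-135, 157))*(10668 - 21036) = (-46875 + (-135 + 153*157))*(10668 - 21036) = (-46875 + (-135 + 24021))*(-10368) = (-46875 + 23886)*(-10368) = -22989*(-10368) = 238349952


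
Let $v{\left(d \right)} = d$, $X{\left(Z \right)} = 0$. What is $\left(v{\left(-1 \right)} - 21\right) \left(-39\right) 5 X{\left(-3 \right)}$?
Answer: $0$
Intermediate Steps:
$\left(v{\left(-1 \right)} - 21\right) \left(-39\right) 5 X{\left(-3 \right)} = \left(-1 - 21\right) \left(-39\right) 5 \cdot 0 = \left(-22\right) \left(-39\right) 0 = 858 \cdot 0 = 0$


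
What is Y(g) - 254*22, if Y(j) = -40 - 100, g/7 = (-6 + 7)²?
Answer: -5728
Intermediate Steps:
g = 7 (g = 7*(-6 + 7)² = 7*1² = 7*1 = 7)
Y(j) = -140
Y(g) - 254*22 = -140 - 254*22 = -140 - 5588 = -5728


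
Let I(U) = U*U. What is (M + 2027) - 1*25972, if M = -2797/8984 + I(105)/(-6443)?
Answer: -1386147342511/57883912 ≈ -23947.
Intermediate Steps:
I(U) = U²
M = -117069671/57883912 (M = -2797/8984 + 105²/(-6443) = -2797*1/8984 + 11025*(-1/6443) = -2797/8984 - 11025/6443 = -117069671/57883912 ≈ -2.0225)
(M + 2027) - 1*25972 = (-117069671/57883912 + 2027) - 1*25972 = 117213619953/57883912 - 25972 = -1386147342511/57883912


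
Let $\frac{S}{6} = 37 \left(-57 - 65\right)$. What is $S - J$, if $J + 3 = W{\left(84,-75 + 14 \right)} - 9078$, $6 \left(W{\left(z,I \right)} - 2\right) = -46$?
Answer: $- \frac{53992}{3} \approx -17997.0$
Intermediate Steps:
$W{\left(z,I \right)} = - \frac{17}{3}$ ($W{\left(z,I \right)} = 2 + \frac{1}{6} \left(-46\right) = 2 - \frac{23}{3} = - \frac{17}{3}$)
$S = -27084$ ($S = 6 \cdot 37 \left(-57 - 65\right) = 6 \cdot 37 \left(-122\right) = 6 \left(-4514\right) = -27084$)
$J = - \frac{27260}{3}$ ($J = -3 - \frac{27251}{3} = - \frac{27260}{3} \approx -9086.7$)
$S - J = -27084 - - \frac{27260}{3} = -27084 + \frac{27260}{3} = - \frac{53992}{3}$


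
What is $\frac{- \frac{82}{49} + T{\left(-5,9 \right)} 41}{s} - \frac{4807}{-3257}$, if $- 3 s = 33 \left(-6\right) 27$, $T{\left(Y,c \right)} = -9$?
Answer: $\frac{360580735}{284394726} \approx 1.2679$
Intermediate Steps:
$s = 1782$ ($s = - \frac{33 \left(-6\right) 27}{3} = - \frac{\left(-198\right) 27}{3} = \left(- \frac{1}{3}\right) \left(-5346\right) = 1782$)
$\frac{- \frac{82}{49} + T{\left(-5,9 \right)} 41}{s} - \frac{4807}{-3257} = \frac{- \frac{82}{49} - 369}{1782} - \frac{4807}{-3257} = \left(\left(-82\right) \frac{1}{49} - 369\right) \frac{1}{1782} - - \frac{4807}{3257} = \left(- \frac{82}{49} - 369\right) \frac{1}{1782} + \frac{4807}{3257} = \left(- \frac{18163}{49}\right) \frac{1}{1782} + \frac{4807}{3257} = - \frac{18163}{87318} + \frac{4807}{3257} = \frac{360580735}{284394726}$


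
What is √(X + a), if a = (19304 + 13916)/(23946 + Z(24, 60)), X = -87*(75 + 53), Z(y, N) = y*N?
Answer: I*√1793935174134/12693 ≈ 105.52*I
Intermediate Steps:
Z(y, N) = N*y
X = -11136 (X = -87*128 = -11136)
a = 16610/12693 (a = (19304 + 13916)/(23946 + 60*24) = 33220/(23946 + 1440) = 33220/25386 = 33220*(1/25386) = 16610/12693 ≈ 1.3086)
√(X + a) = √(-11136 + 16610/12693) = √(-141332638/12693) = I*√1793935174134/12693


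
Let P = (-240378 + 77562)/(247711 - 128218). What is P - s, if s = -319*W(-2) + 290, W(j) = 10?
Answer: 115455628/39831 ≈ 2898.6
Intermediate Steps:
P = -54272/39831 (P = -162816/119493 = -162816*1/119493 = -54272/39831 ≈ -1.3626)
s = -2900 (s = -319*10 + 290 = -3190 + 290 = -2900)
P - s = -54272/39831 - 1*(-2900) = -54272/39831 + 2900 = 115455628/39831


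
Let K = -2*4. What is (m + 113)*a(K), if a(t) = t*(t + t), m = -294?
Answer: -23168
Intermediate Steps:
K = -8
a(t) = 2*t² (a(t) = t*(2*t) = 2*t²)
(m + 113)*a(K) = (-294 + 113)*(2*(-8)²) = -362*64 = -181*128 = -23168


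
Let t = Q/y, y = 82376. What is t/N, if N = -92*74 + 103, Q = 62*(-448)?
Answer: 496/9863055 ≈ 5.0289e-5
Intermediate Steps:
Q = -27776
t = -496/1471 (t = -27776/82376 = -27776*1/82376 = -496/1471 ≈ -0.33719)
N = -6705 (N = -6808 + 103 = -6705)
t/N = -496/1471/(-6705) = -496/1471*(-1/6705) = 496/9863055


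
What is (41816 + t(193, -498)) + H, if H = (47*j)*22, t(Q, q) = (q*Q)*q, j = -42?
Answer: 47863160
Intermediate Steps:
t(Q, q) = Q*q² (t(Q, q) = (Q*q)*q = Q*q²)
H = -43428 (H = (47*(-42))*22 = -1974*22 = -43428)
(41816 + t(193, -498)) + H = (41816 + 193*(-498)²) - 43428 = (41816 + 193*248004) - 43428 = (41816 + 47864772) - 43428 = 47906588 - 43428 = 47863160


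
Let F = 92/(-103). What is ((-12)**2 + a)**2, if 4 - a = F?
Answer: 235192896/10609 ≈ 22169.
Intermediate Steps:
F = -92/103 (F = 92*(-1/103) = -92/103 ≈ -0.89320)
a = 504/103 (a = 4 - 1*(-92/103) = 4 + 92/103 = 504/103 ≈ 4.8932)
((-12)**2 + a)**2 = ((-12)**2 + 504/103)**2 = (144 + 504/103)**2 = (15336/103)**2 = 235192896/10609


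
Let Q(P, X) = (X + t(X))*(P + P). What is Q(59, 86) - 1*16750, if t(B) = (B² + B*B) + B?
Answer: 1749002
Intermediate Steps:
t(B) = B + 2*B² (t(B) = (B² + B²) + B = 2*B² + B = B + 2*B²)
Q(P, X) = 2*P*(X + X*(1 + 2*X)) (Q(P, X) = (X + X*(1 + 2*X))*(P + P) = (X + X*(1 + 2*X))*(2*P) = 2*P*(X + X*(1 + 2*X)))
Q(59, 86) - 1*16750 = 4*59*86*(1 + 86) - 1*16750 = 4*59*86*87 - 16750 = 1765752 - 16750 = 1749002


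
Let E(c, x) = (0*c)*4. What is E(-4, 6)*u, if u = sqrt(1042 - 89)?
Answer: 0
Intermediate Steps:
E(c, x) = 0 (E(c, x) = 0*4 = 0)
u = sqrt(953) ≈ 30.871
E(-4, 6)*u = 0*sqrt(953) = 0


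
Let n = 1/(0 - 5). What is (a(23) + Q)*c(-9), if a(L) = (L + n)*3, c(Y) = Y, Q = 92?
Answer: -7218/5 ≈ -1443.6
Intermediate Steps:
n = -⅕ (n = 1/(-5) = -⅕ ≈ -0.20000)
a(L) = -⅗ + 3*L (a(L) = (L - ⅕)*3 = (-⅕ + L)*3 = -⅗ + 3*L)
(a(23) + Q)*c(-9) = ((-⅗ + 3*23) + 92)*(-9) = ((-⅗ + 69) + 92)*(-9) = (342/5 + 92)*(-9) = (802/5)*(-9) = -7218/5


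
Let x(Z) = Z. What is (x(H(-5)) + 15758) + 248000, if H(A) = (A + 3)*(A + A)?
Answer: 263778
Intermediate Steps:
H(A) = 2*A*(3 + A) (H(A) = (3 + A)*(2*A) = 2*A*(3 + A))
(x(H(-5)) + 15758) + 248000 = (2*(-5)*(3 - 5) + 15758) + 248000 = (2*(-5)*(-2) + 15758) + 248000 = (20 + 15758) + 248000 = 15778 + 248000 = 263778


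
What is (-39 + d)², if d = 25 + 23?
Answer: 81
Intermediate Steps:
d = 48
(-39 + d)² = (-39 + 48)² = 9² = 81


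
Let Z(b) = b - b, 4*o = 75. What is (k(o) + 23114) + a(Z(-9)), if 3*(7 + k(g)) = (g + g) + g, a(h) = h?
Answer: 92503/4 ≈ 23126.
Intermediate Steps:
o = 75/4 (o = (1/4)*75 = 75/4 ≈ 18.750)
Z(b) = 0
k(g) = -7 + g (k(g) = -7 + ((g + g) + g)/3 = -7 + (2*g + g)/3 = -7 + (3*g)/3 = -7 + g)
(k(o) + 23114) + a(Z(-9)) = ((-7 + 75/4) + 23114) + 0 = (47/4 + 23114) + 0 = 92503/4 + 0 = 92503/4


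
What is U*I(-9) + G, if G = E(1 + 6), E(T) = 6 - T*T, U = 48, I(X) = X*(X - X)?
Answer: -43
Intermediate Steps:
I(X) = 0 (I(X) = X*0 = 0)
E(T) = 6 - T**2
G = -43 (G = 6 - (1 + 6)**2 = 6 - 1*7**2 = 6 - 1*49 = 6 - 49 = -43)
U*I(-9) + G = 48*0 - 43 = 0 - 43 = -43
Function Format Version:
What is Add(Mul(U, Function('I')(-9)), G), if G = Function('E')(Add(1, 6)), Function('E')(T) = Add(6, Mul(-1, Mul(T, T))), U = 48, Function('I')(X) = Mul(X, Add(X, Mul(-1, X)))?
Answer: -43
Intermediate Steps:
Function('I')(X) = 0 (Function('I')(X) = Mul(X, 0) = 0)
Function('E')(T) = Add(6, Mul(-1, Pow(T, 2)))
G = -43 (G = Add(6, Mul(-1, Pow(Add(1, 6), 2))) = Add(6, Mul(-1, Pow(7, 2))) = Add(6, Mul(-1, 49)) = Add(6, -49) = -43)
Add(Mul(U, Function('I')(-9)), G) = Add(Mul(48, 0), -43) = Add(0, -43) = -43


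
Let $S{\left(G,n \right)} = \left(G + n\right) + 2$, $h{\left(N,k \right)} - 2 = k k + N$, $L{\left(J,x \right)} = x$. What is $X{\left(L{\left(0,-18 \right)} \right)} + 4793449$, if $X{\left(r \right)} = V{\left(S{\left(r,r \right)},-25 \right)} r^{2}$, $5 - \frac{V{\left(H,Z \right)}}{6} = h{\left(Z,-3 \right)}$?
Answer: $4830385$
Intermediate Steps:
$h{\left(N,k \right)} = 2 + N + k^{2}$ ($h{\left(N,k \right)} = 2 + \left(k k + N\right) = 2 + \left(k^{2} + N\right) = 2 + \left(N + k^{2}\right) = 2 + N + k^{2}$)
$S{\left(G,n \right)} = 2 + G + n$
$V{\left(H,Z \right)} = -36 - 6 Z$ ($V{\left(H,Z \right)} = 30 - 6 \left(2 + Z + \left(-3\right)^{2}\right) = 30 - 6 \left(2 + Z + 9\right) = 30 - 6 \left(11 + Z\right) = 30 - \left(66 + 6 Z\right) = -36 - 6 Z$)
$X{\left(r \right)} = 114 r^{2}$ ($X{\left(r \right)} = \left(-36 - -150\right) r^{2} = \left(-36 + 150\right) r^{2} = 114 r^{2}$)
$X{\left(L{\left(0,-18 \right)} \right)} + 4793449 = 114 \left(-18\right)^{2} + 4793449 = 114 \cdot 324 + 4793449 = 36936 + 4793449 = 4830385$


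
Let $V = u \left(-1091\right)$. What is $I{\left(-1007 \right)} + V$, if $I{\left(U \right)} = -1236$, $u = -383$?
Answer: $416617$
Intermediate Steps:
$V = 417853$ ($V = \left(-383\right) \left(-1091\right) = 417853$)
$I{\left(-1007 \right)} + V = -1236 + 417853 = 416617$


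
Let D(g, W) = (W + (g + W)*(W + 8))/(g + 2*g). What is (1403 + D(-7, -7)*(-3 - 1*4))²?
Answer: 1948816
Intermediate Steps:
D(g, W) = (W + (8 + W)*(W + g))/(3*g) (D(g, W) = (W + (W + g)*(8 + W))/((3*g)) = (W + (8 + W)*(W + g))*(1/(3*g)) = (W + (8 + W)*(W + g))/(3*g))
(1403 + D(-7, -7)*(-3 - 1*4))² = (1403 + ((⅓)*((-7)² + 9*(-7) - 7*(8 - 7))/(-7))*(-3 - 1*4))² = (1403 + ((⅓)*(-⅐)*(49 - 63 - 7*1))*(-3 - 4))² = (1403 + ((⅓)*(-⅐)*(49 - 63 - 7))*(-7))² = (1403 + ((⅓)*(-⅐)*(-21))*(-7))² = (1403 + 1*(-7))² = (1403 - 7)² = 1396² = 1948816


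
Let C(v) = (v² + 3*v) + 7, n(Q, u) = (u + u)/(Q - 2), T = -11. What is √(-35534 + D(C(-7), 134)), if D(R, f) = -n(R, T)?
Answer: 10*I*√3198/3 ≈ 188.5*I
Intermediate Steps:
n(Q, u) = 2*u/(-2 + Q) (n(Q, u) = (2*u)/(-2 + Q) = 2*u/(-2 + Q))
C(v) = 7 + v² + 3*v
D(R, f) = 22/(-2 + R) (D(R, f) = -2*(-11)/(-2 + R) = -(-22)/(-2 + R) = 22/(-2 + R))
√(-35534 + D(C(-7), 134)) = √(-35534 + 22/(-2 + (7 + (-7)² + 3*(-7)))) = √(-35534 + 22/(-2 + (7 + 49 - 21))) = √(-35534 + 22/(-2 + 35)) = √(-35534 + 22/33) = √(-35534 + 22*(1/33)) = √(-35534 + ⅔) = √(-106600/3) = 10*I*√3198/3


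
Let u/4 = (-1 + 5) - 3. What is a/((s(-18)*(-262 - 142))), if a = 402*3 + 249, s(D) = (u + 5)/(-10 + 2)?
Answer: 970/303 ≈ 3.2013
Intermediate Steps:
u = 4 (u = 4*((-1 + 5) - 3) = 4*(4 - 3) = 4*1 = 4)
s(D) = -9/8 (s(D) = (4 + 5)/(-10 + 2) = 9/(-8) = 9*(-⅛) = -9/8)
a = 1455 (a = 1206 + 249 = 1455)
a/((s(-18)*(-262 - 142))) = 1455/((-9*(-262 - 142)/8)) = 1455/((-9/8*(-404))) = 1455/(909/2) = 1455*(2/909) = 970/303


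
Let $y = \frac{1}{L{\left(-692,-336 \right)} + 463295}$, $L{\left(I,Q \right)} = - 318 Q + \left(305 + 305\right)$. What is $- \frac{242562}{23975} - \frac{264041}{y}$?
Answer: $- \frac{3613085074372737}{23975} \approx -1.507 \cdot 10^{11}$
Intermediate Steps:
$L{\left(I,Q \right)} = 610 - 318 Q$ ($L{\left(I,Q \right)} = - 318 Q + 610 = 610 - 318 Q$)
$y = \frac{1}{570753}$ ($y = \frac{1}{\left(610 - -106848\right) + 463295} = \frac{1}{\left(610 + 106848\right) + 463295} = \frac{1}{107458 + 463295} = \frac{1}{570753} \approx 1.7521 \cdot 10^{-6}$)
$- \frac{242562}{23975} - \frac{264041}{y} = - \frac{242562}{23975} - 264041 \frac{1}{\frac{1}{570753}} = \left(-242562\right) \frac{1}{23975} - 150702192873 = - \frac{242562}{23975} - 150702192873 = - \frac{3613085074372737}{23975}$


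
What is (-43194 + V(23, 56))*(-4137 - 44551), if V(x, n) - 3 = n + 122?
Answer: 2094216944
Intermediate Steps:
V(x, n) = 125 + n (V(x, n) = 3 + (n + 122) = 3 + (122 + n) = 125 + n)
(-43194 + V(23, 56))*(-4137 - 44551) = (-43194 + (125 + 56))*(-4137 - 44551) = (-43194 + 181)*(-48688) = -43013*(-48688) = 2094216944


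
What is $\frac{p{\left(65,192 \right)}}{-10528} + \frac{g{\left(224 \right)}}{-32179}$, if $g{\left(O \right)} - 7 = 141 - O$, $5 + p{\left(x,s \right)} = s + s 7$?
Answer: $- \frac{6923703}{48397216} \approx -0.14306$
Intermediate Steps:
$p{\left(x,s \right)} = -5 + 8 s$ ($p{\left(x,s \right)} = -5 + \left(s + s 7\right) = -5 + \left(s + 7 s\right) = -5 + 8 s$)
$g{\left(O \right)} = 148 - O$ ($g{\left(O \right)} = 7 - \left(-141 + O\right) = 148 - O$)
$\frac{p{\left(65,192 \right)}}{-10528} + \frac{g{\left(224 \right)}}{-32179} = \frac{-5 + 8 \cdot 192}{-10528} + \frac{148 - 224}{-32179} = \left(-5 + 1536\right) \left(- \frac{1}{10528}\right) + \left(148 - 224\right) \left(- \frac{1}{32179}\right) = 1531 \left(- \frac{1}{10528}\right) - - \frac{76}{32179} = - \frac{1531}{10528} + \frac{76}{32179} = - \frac{6923703}{48397216}$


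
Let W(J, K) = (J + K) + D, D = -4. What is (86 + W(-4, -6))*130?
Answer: 9360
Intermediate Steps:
W(J, K) = -4 + J + K (W(J, K) = (J + K) - 4 = -4 + J + K)
(86 + W(-4, -6))*130 = (86 + (-4 - 4 - 6))*130 = (86 - 14)*130 = 72*130 = 9360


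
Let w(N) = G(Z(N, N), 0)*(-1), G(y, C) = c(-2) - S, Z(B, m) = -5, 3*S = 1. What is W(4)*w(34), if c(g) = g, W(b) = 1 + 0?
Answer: 7/3 ≈ 2.3333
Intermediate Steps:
S = ⅓ (S = (⅓)*1 = ⅓ ≈ 0.33333)
W(b) = 1
G(y, C) = -7/3 (G(y, C) = -2 - 1*⅓ = -2 - ⅓ = -7/3)
w(N) = 7/3 (w(N) = -7/3*(-1) = 7/3)
W(4)*w(34) = 1*(7/3) = 7/3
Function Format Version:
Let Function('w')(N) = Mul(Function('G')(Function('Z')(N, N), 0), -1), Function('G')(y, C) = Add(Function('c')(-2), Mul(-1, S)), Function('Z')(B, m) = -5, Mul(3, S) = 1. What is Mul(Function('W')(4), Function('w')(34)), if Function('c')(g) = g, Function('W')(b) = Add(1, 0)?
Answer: Rational(7, 3) ≈ 2.3333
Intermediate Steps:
S = Rational(1, 3) (S = Mul(Rational(1, 3), 1) = Rational(1, 3) ≈ 0.33333)
Function('W')(b) = 1
Function('G')(y, C) = Rational(-7, 3) (Function('G')(y, C) = Add(-2, Mul(-1, Rational(1, 3))) = Add(-2, Rational(-1, 3)) = Rational(-7, 3))
Function('w')(N) = Rational(7, 3) (Function('w')(N) = Mul(Rational(-7, 3), -1) = Rational(7, 3))
Mul(Function('W')(4), Function('w')(34)) = Mul(1, Rational(7, 3)) = Rational(7, 3)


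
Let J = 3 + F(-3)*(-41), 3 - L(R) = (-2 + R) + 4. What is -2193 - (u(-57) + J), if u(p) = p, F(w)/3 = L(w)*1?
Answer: -1647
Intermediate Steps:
L(R) = 1 - R (L(R) = 3 - ((-2 + R) + 4) = 3 - (2 + R) = 3 + (-2 - R) = 1 - R)
F(w) = 3 - 3*w (F(w) = 3*((1 - w)*1) = 3*(1 - w) = 3 - 3*w)
J = -489 (J = 3 + (3 - 3*(-3))*(-41) = 3 + (3 + 9)*(-41) = 3 + 12*(-41) = 3 - 492 = -489)
-2193 - (u(-57) + J) = -2193 - (-57 - 489) = -2193 - 1*(-546) = -2193 + 546 = -1647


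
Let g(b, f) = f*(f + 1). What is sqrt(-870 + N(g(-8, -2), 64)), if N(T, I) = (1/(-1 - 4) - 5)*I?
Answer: I*sqrt(30070)/5 ≈ 34.681*I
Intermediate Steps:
g(b, f) = f*(1 + f)
N(T, I) = -26*I/5 (N(T, I) = (1/(-5) - 5)*I = (-1/5 - 5)*I = -26*I/5)
sqrt(-870 + N(g(-8, -2), 64)) = sqrt(-870 - 26/5*64) = sqrt(-870 - 1664/5) = sqrt(-6014/5) = I*sqrt(30070)/5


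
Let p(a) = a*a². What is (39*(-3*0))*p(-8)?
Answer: 0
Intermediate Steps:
p(a) = a³
(39*(-3*0))*p(-8) = (39*(-3*0))*(-8)³ = (39*0)*(-512) = 0*(-512) = 0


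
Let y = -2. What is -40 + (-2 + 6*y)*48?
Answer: -712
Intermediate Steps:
-40 + (-2 + 6*y)*48 = -40 + (-2 + 6*(-2))*48 = -40 + (-2 - 12)*48 = -40 - 14*48 = -40 - 672 = -712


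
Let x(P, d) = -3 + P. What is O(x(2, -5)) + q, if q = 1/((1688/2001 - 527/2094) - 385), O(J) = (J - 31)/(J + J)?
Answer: 8589035542/536902015 ≈ 15.997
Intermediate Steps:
O(J) = (-31 + J)/(2*J) (O(J) = (-31 + J)/((2*J)) = (-31 + J)*(1/(2*J)) = (-31 + J)/(2*J))
q = -1396698/536902015 (q = 1/((1688*(1/2001) - 527*1/2094) - 385) = 1/((1688/2001 - 527/2094) - 385) = 1/(826715/1396698 - 385) = 1/(-536902015/1396698) = -1396698/536902015 ≈ -0.0026014)
O(x(2, -5)) + q = (-31 + (-3 + 2))/(2*(-3 + 2)) - 1396698/536902015 = (½)*(-31 - 1)/(-1) - 1396698/536902015 = (½)*(-1)*(-32) - 1396698/536902015 = 16 - 1396698/536902015 = 8589035542/536902015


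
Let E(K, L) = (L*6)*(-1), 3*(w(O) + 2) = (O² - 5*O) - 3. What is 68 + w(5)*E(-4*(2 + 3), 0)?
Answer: 68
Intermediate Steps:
w(O) = -3 - 5*O/3 + O²/3 (w(O) = -2 + ((O² - 5*O) - 3)/3 = -2 + (-3 + O² - 5*O)/3 = -2 + (-1 - 5*O/3 + O²/3) = -3 - 5*O/3 + O²/3)
E(K, L) = -6*L (E(K, L) = (6*L)*(-1) = -6*L)
68 + w(5)*E(-4*(2 + 3), 0) = 68 + (-3 - 5/3*5 + (⅓)*5²)*(-6*0) = 68 + (-3 - 25/3 + (⅓)*25)*0 = 68 + (-3 - 25/3 + 25/3)*0 = 68 - 3*0 = 68 + 0 = 68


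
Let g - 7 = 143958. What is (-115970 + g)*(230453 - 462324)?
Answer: -6491228645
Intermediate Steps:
g = 143965 (g = 7 + 143958 = 143965)
(-115970 + g)*(230453 - 462324) = (-115970 + 143965)*(230453 - 462324) = 27995*(-231871) = -6491228645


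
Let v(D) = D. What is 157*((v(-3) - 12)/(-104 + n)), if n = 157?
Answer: -2355/53 ≈ -44.434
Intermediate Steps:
157*((v(-3) - 12)/(-104 + n)) = 157*((-3 - 12)/(-104 + 157)) = 157*(-15/53) = -2355/53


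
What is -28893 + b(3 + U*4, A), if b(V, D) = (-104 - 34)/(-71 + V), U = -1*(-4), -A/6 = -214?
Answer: -751149/26 ≈ -28890.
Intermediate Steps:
A = 1284 (A = -6*(-214) = 1284)
U = 4
b(V, D) = -138/(-71 + V)
-28893 + b(3 + U*4, A) = -28893 - 138/(-71 + (3 + 4*4)) = -28893 - 138/(-71 + (3 + 16)) = -28893 - 138/(-71 + 19) = -28893 - 138/(-52) = -28893 - 138*(-1/52) = -28893 + 69/26 = -751149/26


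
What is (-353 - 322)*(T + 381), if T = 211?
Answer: -399600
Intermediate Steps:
(-353 - 322)*(T + 381) = (-353 - 322)*(211 + 381) = -675*592 = -399600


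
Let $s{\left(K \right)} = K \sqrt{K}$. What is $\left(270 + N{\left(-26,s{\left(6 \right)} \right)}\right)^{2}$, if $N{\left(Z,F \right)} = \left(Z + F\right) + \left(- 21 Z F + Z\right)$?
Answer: $64676668 + 1430952 \sqrt{6} \approx 6.8182 \cdot 10^{7}$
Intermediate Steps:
$s{\left(K \right)} = K^{\frac{3}{2}}$
$N{\left(Z,F \right)} = F + 2 Z - 21 F Z$ ($N{\left(Z,F \right)} = \left(F + Z\right) - \left(- Z + 21 F Z\right) = F + 2 Z - 21 F Z$)
$\left(270 + N{\left(-26,s{\left(6 \right)} \right)}\right)^{2} = \left(270 + \left(6^{\frac{3}{2}} + 2 \left(-26\right) - 21 \cdot 6^{\frac{3}{2}} \left(-26\right)\right)\right)^{2} = \left(270 - \left(52 - 6 \sqrt{6} + 21 \cdot 6 \sqrt{6} \left(-26\right)\right)\right)^{2} = \left(270 + \left(6 \sqrt{6} - 52 + 3276 \sqrt{6}\right)\right)^{2} = \left(270 - \left(52 - 3282 \sqrt{6}\right)\right)^{2} = \left(218 + 3282 \sqrt{6}\right)^{2}$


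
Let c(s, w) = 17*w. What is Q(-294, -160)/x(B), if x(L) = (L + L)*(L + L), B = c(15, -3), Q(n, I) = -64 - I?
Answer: 8/867 ≈ 0.0092272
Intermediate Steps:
B = -51 (B = 17*(-3) = -51)
x(L) = 4*L² (x(L) = (2*L)*(2*L) = 4*L²)
Q(-294, -160)/x(B) = (-64 - 1*(-160))/((4*(-51)²)) = (-64 + 160)/((4*2601)) = 96/10404 = 96*(1/10404) = 8/867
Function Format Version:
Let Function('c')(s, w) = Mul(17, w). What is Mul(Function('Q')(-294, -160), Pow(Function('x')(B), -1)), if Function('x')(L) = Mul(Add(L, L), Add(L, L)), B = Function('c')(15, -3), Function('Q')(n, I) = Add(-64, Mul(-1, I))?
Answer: Rational(8, 867) ≈ 0.0092272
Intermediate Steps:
B = -51 (B = Mul(17, -3) = -51)
Function('x')(L) = Mul(4, Pow(L, 2)) (Function('x')(L) = Mul(Mul(2, L), Mul(2, L)) = Mul(4, Pow(L, 2)))
Mul(Function('Q')(-294, -160), Pow(Function('x')(B), -1)) = Mul(Add(-64, Mul(-1, -160)), Pow(Mul(4, Pow(-51, 2)), -1)) = Mul(Add(-64, 160), Pow(Mul(4, 2601), -1)) = Mul(96, Pow(10404, -1)) = Mul(96, Rational(1, 10404)) = Rational(8, 867)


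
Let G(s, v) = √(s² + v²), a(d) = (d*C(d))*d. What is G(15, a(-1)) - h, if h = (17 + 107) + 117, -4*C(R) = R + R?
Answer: -241 + √901/2 ≈ -225.99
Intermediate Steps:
C(R) = -R/2 (C(R) = -(R + R)/4 = -R/2)
h = 241 (h = 124 + 117 = 241)
a(d) = -d³/2 (a(d) = (d*(-d/2))*d = (-d²/2)*d = -d³/2)
G(15, a(-1)) - h = √(15² + (-½*(-1)³)²) - 1*241 = √(225 + (-½*(-1))²) - 241 = √(225 + (½)²) - 241 = √(225 + ¼) - 241 = √(901/4) - 241 = √901/2 - 241 = -241 + √901/2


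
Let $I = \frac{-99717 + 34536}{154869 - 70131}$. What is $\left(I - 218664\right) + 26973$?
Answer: $- \frac{5414525713}{28246} \approx -1.9169 \cdot 10^{5}$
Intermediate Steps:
$I = - \frac{21727}{28246}$ ($I = - \frac{65181}{84738} = \left(-65181\right) \frac{1}{84738} = - \frac{21727}{28246} \approx -0.76921$)
$\left(I - 218664\right) + 26973 = \left(- \frac{21727}{28246} - 218664\right) + 26973 = - \frac{6176405071}{28246} + 26973 = - \frac{5414525713}{28246}$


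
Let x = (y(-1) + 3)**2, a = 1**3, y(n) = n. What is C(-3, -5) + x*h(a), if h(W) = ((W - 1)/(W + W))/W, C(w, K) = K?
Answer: -5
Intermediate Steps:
a = 1
x = 4 (x = (-1 + 3)**2 = 2**2 = 4)
h(W) = (-1 + W)/(2*W**2) (h(W) = ((-1 + W)/((2*W)))/W = ((-1 + W)*(1/(2*W)))/W = ((-1 + W)/(2*W))/W = (-1 + W)/(2*W**2))
C(-3, -5) + x*h(a) = -5 + 4*((1/2)*(-1 + 1)/1**2) = -5 + 4*((1/2)*1*0) = -5 + 4*0 = -5 + 0 = -5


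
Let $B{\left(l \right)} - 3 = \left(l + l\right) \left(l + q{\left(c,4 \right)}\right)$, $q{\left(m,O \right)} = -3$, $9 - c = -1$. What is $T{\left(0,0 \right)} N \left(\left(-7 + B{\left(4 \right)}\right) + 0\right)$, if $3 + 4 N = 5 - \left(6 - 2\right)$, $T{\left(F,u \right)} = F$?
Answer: $0$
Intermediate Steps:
$c = 10$ ($c = 9 - -1 = 9 + 1 = 10$)
$B{\left(l \right)} = 3 + 2 l \left(-3 + l\right)$ ($B{\left(l \right)} = 3 + \left(l + l\right) \left(l - 3\right) = 3 + 2 l \left(-3 + l\right)$)
$N = - \frac{1}{2}$ ($N = - \frac{3}{4} + \frac{5 - \left(6 - 2\right)}{4} = - \frac{3}{4} + \frac{5 - 4}{4} = - \frac{3}{4} + \frac{1}{4} \cdot 1 = - \frac{3}{4} + \frac{1}{4} = - \frac{1}{2} \approx -0.5$)
$T{\left(0,0 \right)} N \left(\left(-7 + B{\left(4 \right)}\right) + 0\right) = 0 \left(- \frac{1}{2}\right) \left(\left(-7 + \left(3 - 24 + 2 \cdot 4^{2}\right)\right) + 0\right) = 0 \left(\left(-7 + \left(3 - 24 + 2 \cdot 16\right)\right) + 0\right) = 0 \left(\left(-7 + \left(3 - 24 + 32\right)\right) + 0\right) = 0 \left(\left(-7 + 11\right) + 0\right) = 0 \left(4 + 0\right) = 0 \cdot 4 = 0$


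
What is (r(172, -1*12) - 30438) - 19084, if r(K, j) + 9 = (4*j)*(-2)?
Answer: -49435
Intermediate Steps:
r(K, j) = -9 - 8*j (r(K, j) = -9 + (4*j)*(-2) = -9 - 8*j)
(r(172, -1*12) - 30438) - 19084 = ((-9 - (-8)*12) - 30438) - 19084 = ((-9 - 8*(-12)) - 30438) - 19084 = ((-9 + 96) - 30438) - 19084 = (87 - 30438) - 19084 = -30351 - 19084 = -49435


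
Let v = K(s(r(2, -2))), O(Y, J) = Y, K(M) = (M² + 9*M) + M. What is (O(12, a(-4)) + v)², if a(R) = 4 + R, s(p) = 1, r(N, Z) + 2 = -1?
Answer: 529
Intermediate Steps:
r(N, Z) = -3 (r(N, Z) = -2 - 1 = -3)
K(M) = M² + 10*M
v = 11 (v = 1*(10 + 1) = 1*11 = 11)
(O(12, a(-4)) + v)² = (12 + 11)² = 23² = 529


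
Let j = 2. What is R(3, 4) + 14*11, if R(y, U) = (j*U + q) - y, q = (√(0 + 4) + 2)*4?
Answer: 175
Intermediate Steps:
q = 16 (q = (√4 + 2)*4 = (2 + 2)*4 = 4*4 = 16)
R(y, U) = 16 - y + 2*U (R(y, U) = (2*U + 16) - y = (16 + 2*U) - y = 16 - y + 2*U)
R(3, 4) + 14*11 = (16 - 1*3 + 2*4) + 14*11 = (16 - 3 + 8) + 154 = 21 + 154 = 175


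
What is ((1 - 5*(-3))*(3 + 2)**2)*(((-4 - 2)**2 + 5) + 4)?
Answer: 18000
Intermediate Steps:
((1 - 5*(-3))*(3 + 2)**2)*(((-4 - 2)**2 + 5) + 4) = ((1 + 15)*5**2)*(((-6)**2 + 5) + 4) = (16*25)*((36 + 5) + 4) = 400*(41 + 4) = 400*45 = 18000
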